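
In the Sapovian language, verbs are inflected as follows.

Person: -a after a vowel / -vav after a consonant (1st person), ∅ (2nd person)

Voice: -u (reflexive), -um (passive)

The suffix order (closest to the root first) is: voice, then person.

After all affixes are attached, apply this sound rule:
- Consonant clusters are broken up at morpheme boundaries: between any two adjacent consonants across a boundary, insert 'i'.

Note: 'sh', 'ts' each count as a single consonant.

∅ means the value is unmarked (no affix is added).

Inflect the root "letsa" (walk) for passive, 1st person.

letsaumivav

Attach voice passive -um → letsaum.
Attach person 1st person -vav (after consonant 'm') → letsaumvav.
Apply epenthesis: letsaumvav → letsaumivav.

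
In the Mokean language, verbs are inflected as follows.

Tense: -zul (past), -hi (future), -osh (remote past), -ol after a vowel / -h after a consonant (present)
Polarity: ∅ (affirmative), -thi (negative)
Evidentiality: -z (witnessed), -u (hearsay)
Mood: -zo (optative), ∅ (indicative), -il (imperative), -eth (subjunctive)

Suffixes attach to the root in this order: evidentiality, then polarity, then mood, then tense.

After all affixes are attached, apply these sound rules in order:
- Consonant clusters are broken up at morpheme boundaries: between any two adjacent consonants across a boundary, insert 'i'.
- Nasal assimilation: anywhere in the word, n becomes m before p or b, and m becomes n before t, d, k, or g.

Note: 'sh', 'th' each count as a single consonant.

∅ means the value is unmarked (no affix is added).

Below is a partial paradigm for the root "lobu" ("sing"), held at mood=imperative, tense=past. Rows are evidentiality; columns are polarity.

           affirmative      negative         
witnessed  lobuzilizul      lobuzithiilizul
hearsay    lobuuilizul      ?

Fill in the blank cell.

lobuuthiilizul

Attach evidentiality hearsay -u → lobuu.
Attach polarity negative -thi → lobuuthi.
Attach mood imperative -il → lobuuthiil.
Attach tense past -zul → lobuuthiilzul.
Apply epenthesis: lobuuthiilzul → lobuuthiilizul.
Nasal assimilation: no change.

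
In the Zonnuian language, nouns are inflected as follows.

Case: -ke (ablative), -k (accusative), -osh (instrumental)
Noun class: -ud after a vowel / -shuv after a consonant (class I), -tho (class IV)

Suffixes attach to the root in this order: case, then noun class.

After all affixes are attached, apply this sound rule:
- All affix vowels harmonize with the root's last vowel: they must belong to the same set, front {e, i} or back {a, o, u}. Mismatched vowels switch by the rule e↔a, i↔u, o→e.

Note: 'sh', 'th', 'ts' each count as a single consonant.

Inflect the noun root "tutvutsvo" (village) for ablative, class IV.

Attach case ablative -ke → tutvutsvoke.
Attach noun class class IV -tho → tutvutsvoketho.
Apply vowel harmony: tutvutsvoketho → tutvutsvokatho.

tutvutsvokatho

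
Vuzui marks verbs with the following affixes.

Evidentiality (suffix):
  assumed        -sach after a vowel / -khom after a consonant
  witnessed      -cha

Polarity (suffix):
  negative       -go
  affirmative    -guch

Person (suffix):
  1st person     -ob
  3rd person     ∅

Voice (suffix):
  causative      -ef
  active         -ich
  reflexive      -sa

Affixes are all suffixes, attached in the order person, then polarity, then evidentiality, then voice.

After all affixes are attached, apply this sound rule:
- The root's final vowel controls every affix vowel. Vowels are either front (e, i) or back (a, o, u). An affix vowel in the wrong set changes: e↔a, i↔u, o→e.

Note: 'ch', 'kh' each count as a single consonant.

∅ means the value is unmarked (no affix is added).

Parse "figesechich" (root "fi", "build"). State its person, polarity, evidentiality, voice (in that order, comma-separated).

Segment: fi-go-sach-ich.
person: ∅ → 3rd person.
polarity: -go → negative.
evidentiality: -sach/khom → assumed.
voice: -ich → active.

3rd person, negative, assumed, active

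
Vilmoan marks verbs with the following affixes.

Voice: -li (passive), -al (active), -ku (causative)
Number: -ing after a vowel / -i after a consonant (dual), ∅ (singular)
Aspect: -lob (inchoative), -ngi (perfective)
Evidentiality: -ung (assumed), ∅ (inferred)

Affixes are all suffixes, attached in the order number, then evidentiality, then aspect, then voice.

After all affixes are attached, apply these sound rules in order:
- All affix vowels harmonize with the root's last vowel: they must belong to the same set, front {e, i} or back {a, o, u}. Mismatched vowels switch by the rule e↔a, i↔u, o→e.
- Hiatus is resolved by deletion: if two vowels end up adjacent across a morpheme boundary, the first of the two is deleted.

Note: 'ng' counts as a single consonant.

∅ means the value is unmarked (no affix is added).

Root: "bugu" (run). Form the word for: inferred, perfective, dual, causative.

bugungnguku

Attach number dual -ing (after vowel 'u') → buguing.
evidentiality = inferred: zero marking, form stays buguing.
Attach aspect perfective -ngi → buguingngi.
Attach voice causative -ku → buguingngiku.
Apply vowel harmony: buguingngiku → buguungnguku.
Apply vowel deletion: buguungnguku → bugungnguku.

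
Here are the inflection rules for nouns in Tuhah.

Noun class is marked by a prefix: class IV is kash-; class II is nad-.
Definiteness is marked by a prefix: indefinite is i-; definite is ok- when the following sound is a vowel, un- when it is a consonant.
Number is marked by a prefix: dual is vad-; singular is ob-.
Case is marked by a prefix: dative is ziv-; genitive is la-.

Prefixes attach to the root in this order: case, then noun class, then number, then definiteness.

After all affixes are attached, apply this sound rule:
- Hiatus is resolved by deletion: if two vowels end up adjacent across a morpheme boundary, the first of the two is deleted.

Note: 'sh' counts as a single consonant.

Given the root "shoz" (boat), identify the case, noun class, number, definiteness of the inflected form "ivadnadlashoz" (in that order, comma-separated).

Segment: i-vad-nad-la-shoz.
case: la- → genitive.
noun class: nad- → class II.
number: vad- → dual.
definiteness: i- → indefinite.

genitive, class II, dual, indefinite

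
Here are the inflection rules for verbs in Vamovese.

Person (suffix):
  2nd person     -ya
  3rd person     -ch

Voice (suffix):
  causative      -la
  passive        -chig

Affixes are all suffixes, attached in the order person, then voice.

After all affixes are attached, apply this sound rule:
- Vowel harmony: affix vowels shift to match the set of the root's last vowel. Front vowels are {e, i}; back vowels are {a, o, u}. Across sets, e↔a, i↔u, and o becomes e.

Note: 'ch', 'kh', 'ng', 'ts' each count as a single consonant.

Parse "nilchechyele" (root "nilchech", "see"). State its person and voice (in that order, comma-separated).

2nd person, causative

Segment: nilchech-ya-la.
person: -ya → 2nd person.
voice: -la → causative.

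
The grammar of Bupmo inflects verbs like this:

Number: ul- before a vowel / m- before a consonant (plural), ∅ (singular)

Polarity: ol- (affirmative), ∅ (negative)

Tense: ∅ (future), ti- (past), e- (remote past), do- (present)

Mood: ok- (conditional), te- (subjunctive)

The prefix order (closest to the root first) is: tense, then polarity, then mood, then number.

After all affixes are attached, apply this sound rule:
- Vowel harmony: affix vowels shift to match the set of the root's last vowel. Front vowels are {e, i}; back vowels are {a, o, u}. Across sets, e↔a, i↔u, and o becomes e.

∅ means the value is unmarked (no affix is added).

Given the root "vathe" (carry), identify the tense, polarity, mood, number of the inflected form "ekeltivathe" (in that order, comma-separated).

past, affirmative, conditional, singular

Segment: ok-ol-ti-vathe.
tense: ti- → past.
polarity: ol- → affirmative.
mood: ok- → conditional.
number: ∅ → singular.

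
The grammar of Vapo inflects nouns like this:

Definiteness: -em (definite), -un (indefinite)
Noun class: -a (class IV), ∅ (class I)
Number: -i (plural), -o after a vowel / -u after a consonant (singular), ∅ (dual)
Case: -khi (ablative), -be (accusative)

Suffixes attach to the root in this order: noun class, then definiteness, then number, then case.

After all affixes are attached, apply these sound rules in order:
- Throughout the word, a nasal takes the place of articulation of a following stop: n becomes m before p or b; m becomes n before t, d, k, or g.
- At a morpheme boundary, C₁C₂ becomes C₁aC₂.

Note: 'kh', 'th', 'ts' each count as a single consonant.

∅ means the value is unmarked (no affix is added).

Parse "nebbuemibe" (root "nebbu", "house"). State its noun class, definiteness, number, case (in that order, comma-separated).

class I, definite, plural, accusative

Segment: nebbu-em-i-be.
noun class: ∅ → class I.
definiteness: -em → definite.
number: -i → plural.
case: -be → accusative.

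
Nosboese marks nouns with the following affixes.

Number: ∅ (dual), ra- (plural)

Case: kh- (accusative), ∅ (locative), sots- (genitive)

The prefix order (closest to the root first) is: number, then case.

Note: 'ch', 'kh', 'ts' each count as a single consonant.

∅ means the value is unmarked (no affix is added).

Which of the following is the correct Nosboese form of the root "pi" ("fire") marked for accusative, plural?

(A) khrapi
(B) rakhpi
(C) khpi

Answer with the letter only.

Attach number plural ra- → rapi.
Attach case accusative kh- → khrapi.
So the correct form is khrapi, option (A).
(C) khpi is wrong: it uses dual instead of plural for number.
(B) rakhpi is wrong: it has the affixes in the wrong order.

A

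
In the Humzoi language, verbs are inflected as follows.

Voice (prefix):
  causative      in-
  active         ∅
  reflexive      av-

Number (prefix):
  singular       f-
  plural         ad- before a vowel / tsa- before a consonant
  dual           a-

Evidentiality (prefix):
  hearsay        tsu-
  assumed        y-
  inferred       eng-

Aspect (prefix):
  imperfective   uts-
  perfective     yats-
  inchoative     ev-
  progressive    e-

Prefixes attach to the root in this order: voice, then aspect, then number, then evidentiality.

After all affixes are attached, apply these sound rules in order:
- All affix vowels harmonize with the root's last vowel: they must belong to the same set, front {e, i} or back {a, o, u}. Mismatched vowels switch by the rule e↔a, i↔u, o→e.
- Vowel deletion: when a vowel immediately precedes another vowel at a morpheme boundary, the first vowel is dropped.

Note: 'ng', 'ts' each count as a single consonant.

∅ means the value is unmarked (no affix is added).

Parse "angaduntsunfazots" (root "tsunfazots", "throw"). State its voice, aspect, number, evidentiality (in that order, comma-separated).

causative, progressive, plural, inferred

Segment: eng-ad-e-in-tsunfazots.
voice: in- → causative.
aspect: e- → progressive.
number: ad/tsa- → plural.
evidentiality: eng- → inferred.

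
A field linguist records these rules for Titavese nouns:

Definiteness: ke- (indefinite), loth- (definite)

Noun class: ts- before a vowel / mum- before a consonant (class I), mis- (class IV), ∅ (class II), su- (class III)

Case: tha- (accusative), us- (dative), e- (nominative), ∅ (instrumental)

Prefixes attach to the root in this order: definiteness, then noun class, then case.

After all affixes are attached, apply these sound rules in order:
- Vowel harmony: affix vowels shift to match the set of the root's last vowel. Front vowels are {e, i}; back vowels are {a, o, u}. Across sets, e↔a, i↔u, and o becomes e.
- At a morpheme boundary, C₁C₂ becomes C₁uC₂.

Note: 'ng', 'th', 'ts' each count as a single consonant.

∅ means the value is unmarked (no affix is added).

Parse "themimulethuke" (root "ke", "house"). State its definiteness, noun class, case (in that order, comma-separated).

definite, class I, accusative

Segment: tha-mum-loth-ke.
definiteness: loth- → definite.
noun class: ts/mum- → class I.
case: tha- → accusative.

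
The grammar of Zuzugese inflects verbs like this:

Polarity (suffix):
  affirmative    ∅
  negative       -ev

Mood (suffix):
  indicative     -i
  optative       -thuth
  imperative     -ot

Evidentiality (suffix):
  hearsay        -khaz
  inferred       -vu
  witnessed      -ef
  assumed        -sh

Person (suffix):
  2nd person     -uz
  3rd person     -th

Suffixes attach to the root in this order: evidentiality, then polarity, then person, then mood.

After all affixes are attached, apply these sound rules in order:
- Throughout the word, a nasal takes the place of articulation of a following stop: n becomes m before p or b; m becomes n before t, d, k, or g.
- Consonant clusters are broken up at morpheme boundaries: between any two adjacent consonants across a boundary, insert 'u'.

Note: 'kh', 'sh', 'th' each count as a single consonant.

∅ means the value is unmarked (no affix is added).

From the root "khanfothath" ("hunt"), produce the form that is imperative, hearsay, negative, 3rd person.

Attach evidentiality hearsay -khaz → khanfothathkhaz.
Attach polarity negative -ev → khanfothathkhazev.
Attach person 3rd person -th → khanfothathkhazevth.
Attach mood imperative -ot → khanfothathkhazevthot.
Nasal assimilation: no change.
Apply epenthesis: khanfothathkhazevthot → khanfothathukhazevuthot.

khanfothathukhazevuthot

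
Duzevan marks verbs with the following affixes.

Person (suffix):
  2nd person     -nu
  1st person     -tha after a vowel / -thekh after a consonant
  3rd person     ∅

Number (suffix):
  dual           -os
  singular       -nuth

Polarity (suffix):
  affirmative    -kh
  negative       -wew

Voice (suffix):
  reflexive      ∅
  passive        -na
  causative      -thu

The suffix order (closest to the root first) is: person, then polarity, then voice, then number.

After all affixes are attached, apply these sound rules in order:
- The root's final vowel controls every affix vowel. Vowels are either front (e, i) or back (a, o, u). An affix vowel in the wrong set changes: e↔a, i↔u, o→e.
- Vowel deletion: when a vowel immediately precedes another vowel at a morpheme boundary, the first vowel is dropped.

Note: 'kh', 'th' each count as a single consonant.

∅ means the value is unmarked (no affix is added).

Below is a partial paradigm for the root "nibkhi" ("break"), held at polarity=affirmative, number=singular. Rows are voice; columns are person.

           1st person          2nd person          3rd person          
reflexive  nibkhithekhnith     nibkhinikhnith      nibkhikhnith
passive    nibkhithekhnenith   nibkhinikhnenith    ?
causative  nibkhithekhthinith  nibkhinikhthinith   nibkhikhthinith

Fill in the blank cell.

person = 3rd person: zero marking, form stays nibkhi.
Attach polarity affirmative -kh → nibkhikh.
Attach voice passive -na → nibkhikhna.
Attach number singular -nuth → nibkhikhnanuth.
Apply vowel harmony: nibkhikhnanuth → nibkhikhnenith.
Vowel deletion: no change.

nibkhikhnenith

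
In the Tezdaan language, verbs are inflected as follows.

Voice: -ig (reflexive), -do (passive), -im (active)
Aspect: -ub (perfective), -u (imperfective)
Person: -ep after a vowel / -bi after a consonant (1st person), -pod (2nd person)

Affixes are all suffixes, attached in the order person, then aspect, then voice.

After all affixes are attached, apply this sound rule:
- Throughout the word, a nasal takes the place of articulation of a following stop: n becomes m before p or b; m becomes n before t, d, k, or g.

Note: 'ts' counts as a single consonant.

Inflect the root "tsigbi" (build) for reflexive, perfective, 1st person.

Attach person 1st person -ep (after vowel 'i') → tsigbiep.
Attach aspect perfective -ub → tsigbiepub.
Attach voice reflexive -ig → tsigbiepubig.
Nasal assimilation: no change.

tsigbiepubig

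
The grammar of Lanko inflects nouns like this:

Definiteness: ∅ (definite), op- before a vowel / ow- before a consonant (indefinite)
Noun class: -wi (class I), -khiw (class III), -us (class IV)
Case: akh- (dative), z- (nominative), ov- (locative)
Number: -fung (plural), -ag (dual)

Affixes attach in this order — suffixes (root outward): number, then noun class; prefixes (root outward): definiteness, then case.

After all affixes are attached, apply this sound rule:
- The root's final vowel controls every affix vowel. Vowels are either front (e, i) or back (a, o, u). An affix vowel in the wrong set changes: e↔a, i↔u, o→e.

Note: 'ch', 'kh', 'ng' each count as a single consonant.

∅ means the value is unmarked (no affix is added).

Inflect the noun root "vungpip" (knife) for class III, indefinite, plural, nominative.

zewvungpipfingkhiw

Attach number plural -fung → vungpipfung.
Attach definiteness indefinite ow- (before consonant 'v') → owvungpipfung.
Attach noun class class III -khiw → owvungpipfungkhiw.
Attach case nominative z- → zowvungpipfungkhiw.
Apply vowel harmony: zowvungpipfungkhiw → zewvungpipfingkhiw.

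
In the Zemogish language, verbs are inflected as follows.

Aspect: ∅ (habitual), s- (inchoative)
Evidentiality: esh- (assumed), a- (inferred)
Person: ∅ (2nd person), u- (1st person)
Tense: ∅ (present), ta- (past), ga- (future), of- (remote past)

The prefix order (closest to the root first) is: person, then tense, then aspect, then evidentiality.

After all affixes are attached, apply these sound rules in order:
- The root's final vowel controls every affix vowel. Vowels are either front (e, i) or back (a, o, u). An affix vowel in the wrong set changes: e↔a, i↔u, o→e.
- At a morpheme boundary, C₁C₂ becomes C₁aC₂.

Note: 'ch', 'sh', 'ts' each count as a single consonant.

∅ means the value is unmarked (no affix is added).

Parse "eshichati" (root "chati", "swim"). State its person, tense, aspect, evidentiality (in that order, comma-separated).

Segment: esh-u-chati.
person: u- → 1st person.
tense: ∅ → present.
aspect: ∅ → habitual.
evidentiality: esh- → assumed.

1st person, present, habitual, assumed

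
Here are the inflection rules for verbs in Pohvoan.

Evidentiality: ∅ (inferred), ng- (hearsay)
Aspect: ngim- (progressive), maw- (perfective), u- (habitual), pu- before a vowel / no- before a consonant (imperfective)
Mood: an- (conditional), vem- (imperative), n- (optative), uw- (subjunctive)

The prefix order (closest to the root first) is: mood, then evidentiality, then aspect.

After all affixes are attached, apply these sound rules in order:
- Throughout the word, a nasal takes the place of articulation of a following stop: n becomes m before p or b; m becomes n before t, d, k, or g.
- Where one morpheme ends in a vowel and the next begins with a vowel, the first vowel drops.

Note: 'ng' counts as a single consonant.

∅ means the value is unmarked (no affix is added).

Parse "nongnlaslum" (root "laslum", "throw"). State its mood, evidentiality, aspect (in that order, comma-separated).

optative, hearsay, imperfective

Segment: no-ng-n-laslum.
mood: n- → optative.
evidentiality: ng- → hearsay.
aspect: pu/no- → imperfective.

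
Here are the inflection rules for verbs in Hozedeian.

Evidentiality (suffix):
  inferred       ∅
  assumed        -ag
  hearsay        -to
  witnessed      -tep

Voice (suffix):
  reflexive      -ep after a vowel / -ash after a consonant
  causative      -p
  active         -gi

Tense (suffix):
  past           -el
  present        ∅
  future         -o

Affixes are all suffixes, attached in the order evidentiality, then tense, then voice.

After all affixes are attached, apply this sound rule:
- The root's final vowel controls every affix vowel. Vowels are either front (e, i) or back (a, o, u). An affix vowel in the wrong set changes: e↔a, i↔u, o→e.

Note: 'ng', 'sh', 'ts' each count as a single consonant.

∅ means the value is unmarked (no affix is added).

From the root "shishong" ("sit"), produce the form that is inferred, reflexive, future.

evidentiality = inferred: zero marking, form stays shishong.
Attach tense future -o → shishongo.
Attach voice reflexive -ep (after vowel 'o') → shishongoep.
Apply vowel harmony: shishongoep → shishongoap.

shishongoap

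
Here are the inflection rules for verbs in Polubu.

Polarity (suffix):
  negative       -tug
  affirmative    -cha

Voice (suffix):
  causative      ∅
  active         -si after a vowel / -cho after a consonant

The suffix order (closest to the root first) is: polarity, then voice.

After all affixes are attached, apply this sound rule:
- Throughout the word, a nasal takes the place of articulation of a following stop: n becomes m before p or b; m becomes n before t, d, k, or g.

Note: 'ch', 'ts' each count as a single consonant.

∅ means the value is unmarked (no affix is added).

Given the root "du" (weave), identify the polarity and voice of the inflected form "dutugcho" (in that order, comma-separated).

Segment: du-tug-cho.
polarity: -tug → negative.
voice: -si/cho → active.

negative, active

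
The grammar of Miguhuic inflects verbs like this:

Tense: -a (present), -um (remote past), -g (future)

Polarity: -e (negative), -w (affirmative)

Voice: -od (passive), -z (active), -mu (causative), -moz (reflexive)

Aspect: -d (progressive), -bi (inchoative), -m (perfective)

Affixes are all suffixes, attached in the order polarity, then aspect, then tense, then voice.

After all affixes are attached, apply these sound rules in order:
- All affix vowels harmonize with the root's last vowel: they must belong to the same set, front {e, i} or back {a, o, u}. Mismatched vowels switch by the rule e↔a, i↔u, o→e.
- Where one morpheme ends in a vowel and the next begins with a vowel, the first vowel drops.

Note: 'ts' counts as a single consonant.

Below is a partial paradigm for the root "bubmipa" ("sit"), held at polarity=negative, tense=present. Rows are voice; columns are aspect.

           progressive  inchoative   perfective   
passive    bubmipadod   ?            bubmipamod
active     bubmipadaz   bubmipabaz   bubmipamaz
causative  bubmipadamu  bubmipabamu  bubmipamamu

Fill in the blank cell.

Attach polarity negative -e → bubmipae.
Attach aspect inchoative -bi → bubmipaebi.
Attach tense present -a → bubmipaebia.
Attach voice passive -od → bubmipaebiaod.
Apply vowel harmony: bubmipaebiaod → bubmipaabuaod.
Apply vowel deletion: bubmipaabuaod → bubmipabod.

bubmipabod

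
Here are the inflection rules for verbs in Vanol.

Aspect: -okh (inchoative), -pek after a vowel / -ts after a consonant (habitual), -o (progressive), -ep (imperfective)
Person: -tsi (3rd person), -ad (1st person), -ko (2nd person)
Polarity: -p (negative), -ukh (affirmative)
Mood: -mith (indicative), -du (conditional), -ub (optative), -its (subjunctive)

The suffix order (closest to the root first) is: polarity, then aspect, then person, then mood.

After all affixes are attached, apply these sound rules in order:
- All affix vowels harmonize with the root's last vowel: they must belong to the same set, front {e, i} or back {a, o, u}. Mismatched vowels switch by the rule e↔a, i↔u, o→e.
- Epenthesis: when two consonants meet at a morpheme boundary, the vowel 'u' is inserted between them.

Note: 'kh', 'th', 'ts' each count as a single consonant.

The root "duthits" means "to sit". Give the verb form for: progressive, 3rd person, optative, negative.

duthitsupetsiib

Attach polarity negative -p → duthitsp.
Attach aspect progressive -o → duthitspo.
Attach person 3rd person -tsi → duthitspotsi.
Attach mood optative -ub → duthitspotsiub.
Apply vowel harmony: duthitspotsiub → duthitspetsiib.
Apply epenthesis: duthitspetsiib → duthitsupetsiib.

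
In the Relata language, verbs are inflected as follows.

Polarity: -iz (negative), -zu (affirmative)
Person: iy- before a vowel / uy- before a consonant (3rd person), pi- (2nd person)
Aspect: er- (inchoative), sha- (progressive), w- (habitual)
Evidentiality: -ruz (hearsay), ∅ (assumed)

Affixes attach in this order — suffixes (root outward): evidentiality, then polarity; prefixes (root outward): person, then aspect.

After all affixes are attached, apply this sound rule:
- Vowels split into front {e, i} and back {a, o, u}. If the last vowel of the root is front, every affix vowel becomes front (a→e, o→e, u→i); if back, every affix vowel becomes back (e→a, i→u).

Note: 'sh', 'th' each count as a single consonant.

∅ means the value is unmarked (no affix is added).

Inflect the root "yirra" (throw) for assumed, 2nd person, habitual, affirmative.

evidentiality = assumed: zero marking, form stays yirra.
Attach polarity affirmative -zu → yirrazu.
Attach person 2nd person pi- → piyirrazu.
Attach aspect habitual w- → wpiyirrazu.
Apply vowel harmony: wpiyirrazu → wpuyirrazu.

wpuyirrazu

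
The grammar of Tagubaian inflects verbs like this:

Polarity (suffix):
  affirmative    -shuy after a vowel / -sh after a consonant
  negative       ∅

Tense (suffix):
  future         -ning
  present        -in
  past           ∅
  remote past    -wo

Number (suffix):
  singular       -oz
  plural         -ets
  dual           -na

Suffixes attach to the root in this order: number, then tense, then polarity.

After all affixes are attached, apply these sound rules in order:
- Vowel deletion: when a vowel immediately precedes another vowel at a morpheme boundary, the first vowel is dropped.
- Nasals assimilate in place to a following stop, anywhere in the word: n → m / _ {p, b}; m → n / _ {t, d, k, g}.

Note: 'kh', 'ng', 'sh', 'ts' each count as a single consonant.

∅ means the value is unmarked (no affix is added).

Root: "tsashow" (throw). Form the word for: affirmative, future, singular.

tsashowozningsh

Attach number singular -oz → tsashowoz.
Attach tense future -ning → tsashowozning.
Attach polarity affirmative -sh (after consonant 'ng') → tsashowozningsh.
Vowel deletion: no change.
Nasal assimilation: no change.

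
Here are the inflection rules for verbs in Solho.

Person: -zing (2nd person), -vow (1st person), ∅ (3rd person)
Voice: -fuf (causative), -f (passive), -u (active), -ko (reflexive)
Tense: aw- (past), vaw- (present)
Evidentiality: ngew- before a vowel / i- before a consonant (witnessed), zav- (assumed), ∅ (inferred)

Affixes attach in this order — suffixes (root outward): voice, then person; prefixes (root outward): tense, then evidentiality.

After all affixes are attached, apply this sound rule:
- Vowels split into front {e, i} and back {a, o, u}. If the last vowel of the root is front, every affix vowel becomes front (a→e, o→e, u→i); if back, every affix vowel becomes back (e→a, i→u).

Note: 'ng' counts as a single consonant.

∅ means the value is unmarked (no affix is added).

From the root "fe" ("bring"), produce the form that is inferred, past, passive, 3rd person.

Attach voice passive -f → fef.
Attach tense past aw- → awfef.
evidentiality = inferred: zero marking, form stays awfef.
person = 3rd person: zero marking, form stays awfef.
Apply vowel harmony: awfef → ewfef.

ewfef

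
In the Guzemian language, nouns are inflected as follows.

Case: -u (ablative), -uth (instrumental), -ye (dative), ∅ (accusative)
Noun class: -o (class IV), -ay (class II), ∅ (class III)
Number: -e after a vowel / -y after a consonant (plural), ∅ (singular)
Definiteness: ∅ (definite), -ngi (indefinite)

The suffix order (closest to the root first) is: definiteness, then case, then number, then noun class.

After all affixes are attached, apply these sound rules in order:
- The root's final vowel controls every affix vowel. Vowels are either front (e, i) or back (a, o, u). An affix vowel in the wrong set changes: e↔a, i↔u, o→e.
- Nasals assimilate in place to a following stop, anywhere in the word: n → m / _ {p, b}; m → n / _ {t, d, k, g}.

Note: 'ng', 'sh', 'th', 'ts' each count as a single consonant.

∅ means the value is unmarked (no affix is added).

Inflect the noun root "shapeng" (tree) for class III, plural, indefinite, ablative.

Attach definiteness indefinite -ngi → shapengngi.
Attach case ablative -u → shapengngiu.
Attach number plural -e (after vowel 'u') → shapengngiue.
noun class = class III: zero marking, form stays shapengngiue.
Apply vowel harmony: shapengngiue → shapengngiie.
Nasal assimilation: no change.

shapengngiie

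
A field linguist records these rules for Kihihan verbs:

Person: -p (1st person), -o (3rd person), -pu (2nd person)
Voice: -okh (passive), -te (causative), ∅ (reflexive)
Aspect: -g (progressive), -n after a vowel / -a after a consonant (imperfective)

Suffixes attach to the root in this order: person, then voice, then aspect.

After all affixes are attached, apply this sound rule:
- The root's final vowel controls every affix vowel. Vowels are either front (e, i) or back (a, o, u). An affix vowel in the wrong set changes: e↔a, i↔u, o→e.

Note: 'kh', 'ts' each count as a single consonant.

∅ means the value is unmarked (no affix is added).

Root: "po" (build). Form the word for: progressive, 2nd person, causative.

poputag

Attach person 2nd person -pu → popu.
Attach voice causative -te → popute.
Attach aspect progressive -g → poputeg.
Apply vowel harmony: poputeg → poputag.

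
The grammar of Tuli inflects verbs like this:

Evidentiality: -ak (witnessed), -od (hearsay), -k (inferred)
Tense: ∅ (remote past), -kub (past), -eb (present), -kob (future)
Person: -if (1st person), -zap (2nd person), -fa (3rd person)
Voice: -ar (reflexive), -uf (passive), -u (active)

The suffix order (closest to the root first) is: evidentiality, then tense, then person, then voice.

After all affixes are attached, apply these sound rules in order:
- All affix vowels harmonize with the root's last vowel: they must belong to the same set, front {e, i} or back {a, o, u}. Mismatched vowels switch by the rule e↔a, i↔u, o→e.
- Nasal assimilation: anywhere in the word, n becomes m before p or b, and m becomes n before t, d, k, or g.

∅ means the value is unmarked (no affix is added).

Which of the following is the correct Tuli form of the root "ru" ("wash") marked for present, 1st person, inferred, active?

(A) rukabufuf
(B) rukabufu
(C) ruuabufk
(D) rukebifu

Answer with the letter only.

Attach evidentiality inferred -k → ruk.
Attach tense present -eb → rukeb.
Attach person 1st person -if → rukebif.
Attach voice active -u → rukebifu.
Apply vowel harmony: rukebifu → rukabufu.
Nasal assimilation: no change.
So the correct form is rukabufu, option (B).
(C) ruuabufk is wrong: it has the affixes in the wrong order.
(D) rukebifu is wrong: it fails to apply the sound rule(s).
(A) rukabufuf is wrong: it uses passive instead of active for voice.

B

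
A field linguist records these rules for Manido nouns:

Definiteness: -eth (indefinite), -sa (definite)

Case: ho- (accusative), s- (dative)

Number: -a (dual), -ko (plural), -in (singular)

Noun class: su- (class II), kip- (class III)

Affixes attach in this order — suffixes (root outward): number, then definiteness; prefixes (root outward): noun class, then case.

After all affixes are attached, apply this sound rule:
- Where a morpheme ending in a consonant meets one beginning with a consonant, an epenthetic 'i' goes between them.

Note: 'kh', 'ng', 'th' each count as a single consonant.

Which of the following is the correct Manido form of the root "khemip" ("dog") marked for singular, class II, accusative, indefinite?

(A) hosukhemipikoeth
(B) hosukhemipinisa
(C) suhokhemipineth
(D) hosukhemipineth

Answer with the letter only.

D

Attach noun class class II su- → sukhemip.
Attach case accusative ho- → hosukhemip.
Attach number singular -in → hosukhemipin.
Attach definiteness indefinite -eth → hosukhemipineth.
Epenthesis: no change.
So the correct form is hosukhemipineth, option (D).
(B) hosukhemipinisa is wrong: it uses definite instead of indefinite for definiteness.
(A) hosukhemipikoeth is wrong: it uses plural instead of singular for number.
(C) suhokhemipineth is wrong: it has the affixes in the wrong order.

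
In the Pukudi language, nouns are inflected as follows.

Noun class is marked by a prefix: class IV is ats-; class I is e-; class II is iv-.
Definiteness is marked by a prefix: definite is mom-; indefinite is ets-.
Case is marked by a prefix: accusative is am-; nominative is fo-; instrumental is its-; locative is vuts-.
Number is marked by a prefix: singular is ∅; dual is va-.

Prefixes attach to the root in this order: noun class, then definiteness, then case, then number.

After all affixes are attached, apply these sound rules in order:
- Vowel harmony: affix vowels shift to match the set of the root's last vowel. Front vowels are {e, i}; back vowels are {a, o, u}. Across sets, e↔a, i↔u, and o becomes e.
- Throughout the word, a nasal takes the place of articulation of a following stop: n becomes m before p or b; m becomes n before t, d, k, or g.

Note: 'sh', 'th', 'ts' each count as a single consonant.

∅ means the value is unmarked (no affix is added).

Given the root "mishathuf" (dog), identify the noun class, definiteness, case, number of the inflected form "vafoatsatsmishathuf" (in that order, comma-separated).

Segment: va-fo-ets-ats-mishathuf.
noun class: ats- → class IV.
definiteness: ets- → indefinite.
case: fo- → nominative.
number: va- → dual.

class IV, indefinite, nominative, dual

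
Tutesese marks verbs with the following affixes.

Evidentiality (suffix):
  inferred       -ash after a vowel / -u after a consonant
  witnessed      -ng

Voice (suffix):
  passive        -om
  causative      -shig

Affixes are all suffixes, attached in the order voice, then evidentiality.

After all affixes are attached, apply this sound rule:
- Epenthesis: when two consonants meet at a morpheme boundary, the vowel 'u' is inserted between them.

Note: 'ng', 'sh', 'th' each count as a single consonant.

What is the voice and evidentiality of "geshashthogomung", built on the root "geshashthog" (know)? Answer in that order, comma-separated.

Segment: geshashthog-om-ng.
voice: -om → passive.
evidentiality: -ng → witnessed.

passive, witnessed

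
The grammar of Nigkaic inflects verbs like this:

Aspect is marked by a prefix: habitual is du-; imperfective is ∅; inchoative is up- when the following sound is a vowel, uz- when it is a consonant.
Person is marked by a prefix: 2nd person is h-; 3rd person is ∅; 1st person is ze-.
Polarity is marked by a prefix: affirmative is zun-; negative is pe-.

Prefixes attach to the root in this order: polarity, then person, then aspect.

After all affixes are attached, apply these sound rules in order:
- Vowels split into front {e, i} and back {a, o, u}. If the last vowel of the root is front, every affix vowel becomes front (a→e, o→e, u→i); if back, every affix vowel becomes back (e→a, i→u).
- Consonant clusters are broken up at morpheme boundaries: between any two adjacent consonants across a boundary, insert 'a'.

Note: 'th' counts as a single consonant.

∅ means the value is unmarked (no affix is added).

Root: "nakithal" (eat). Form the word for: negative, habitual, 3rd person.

dupanakithal

Attach polarity negative pe- → penakithal.
person = 3rd person: zero marking, form stays penakithal.
Attach aspect habitual du- → dupenakithal.
Apply vowel harmony: dupenakithal → dupanakithal.
Epenthesis: no change.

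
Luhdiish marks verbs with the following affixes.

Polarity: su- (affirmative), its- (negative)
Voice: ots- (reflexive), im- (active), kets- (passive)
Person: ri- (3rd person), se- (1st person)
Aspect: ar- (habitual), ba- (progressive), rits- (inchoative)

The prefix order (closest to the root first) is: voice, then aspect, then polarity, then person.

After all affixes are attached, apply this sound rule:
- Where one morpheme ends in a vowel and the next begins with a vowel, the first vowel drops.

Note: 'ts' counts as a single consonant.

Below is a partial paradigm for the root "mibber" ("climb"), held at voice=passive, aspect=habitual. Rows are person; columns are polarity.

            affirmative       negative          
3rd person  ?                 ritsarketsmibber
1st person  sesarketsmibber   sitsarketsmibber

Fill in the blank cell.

risarketsmibber

Attach voice passive kets- → ketsmibber.
Attach aspect habitual ar- → arketsmibber.
Attach polarity affirmative su- → suarketsmibber.
Attach person 3rd person ri- → risuarketsmibber.
Apply vowel deletion: risuarketsmibber → risarketsmibber.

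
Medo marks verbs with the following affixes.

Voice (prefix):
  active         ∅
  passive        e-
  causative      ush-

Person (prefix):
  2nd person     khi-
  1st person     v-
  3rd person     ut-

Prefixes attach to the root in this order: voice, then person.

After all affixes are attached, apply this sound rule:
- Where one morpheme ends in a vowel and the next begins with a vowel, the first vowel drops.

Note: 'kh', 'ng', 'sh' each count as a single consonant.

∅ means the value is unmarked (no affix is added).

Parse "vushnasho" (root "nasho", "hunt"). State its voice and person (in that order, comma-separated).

Segment: v-ush-nasho.
voice: ush- → causative.
person: v- → 1st person.

causative, 1st person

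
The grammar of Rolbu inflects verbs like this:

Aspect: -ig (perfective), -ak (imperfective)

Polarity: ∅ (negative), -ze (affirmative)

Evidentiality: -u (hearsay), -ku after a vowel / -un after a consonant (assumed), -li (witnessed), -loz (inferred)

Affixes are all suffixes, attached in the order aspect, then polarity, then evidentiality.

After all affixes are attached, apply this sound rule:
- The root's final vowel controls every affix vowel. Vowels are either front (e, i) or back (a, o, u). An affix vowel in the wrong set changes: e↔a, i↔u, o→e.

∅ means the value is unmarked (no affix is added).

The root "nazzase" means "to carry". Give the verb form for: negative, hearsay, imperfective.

nazzaseeki

Attach aspect imperfective -ak → nazzaseak.
polarity = negative: zero marking, form stays nazzaseak.
Attach evidentiality hearsay -u → nazzaseaku.
Apply vowel harmony: nazzaseaku → nazzaseeki.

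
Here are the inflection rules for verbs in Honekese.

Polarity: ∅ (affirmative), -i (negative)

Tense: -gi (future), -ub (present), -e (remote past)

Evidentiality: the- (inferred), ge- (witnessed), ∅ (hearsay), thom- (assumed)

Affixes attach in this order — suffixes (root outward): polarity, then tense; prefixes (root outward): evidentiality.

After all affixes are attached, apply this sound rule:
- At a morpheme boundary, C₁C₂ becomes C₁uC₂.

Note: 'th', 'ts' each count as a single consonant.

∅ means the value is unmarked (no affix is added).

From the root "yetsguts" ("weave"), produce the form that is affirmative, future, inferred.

theyetsgutsugi

Attach evidentiality inferred the- → theyetsguts.
polarity = affirmative: zero marking, form stays theyetsguts.
Attach tense future -gi → theyetsgutsgi.
Apply epenthesis: theyetsgutsgi → theyetsgutsugi.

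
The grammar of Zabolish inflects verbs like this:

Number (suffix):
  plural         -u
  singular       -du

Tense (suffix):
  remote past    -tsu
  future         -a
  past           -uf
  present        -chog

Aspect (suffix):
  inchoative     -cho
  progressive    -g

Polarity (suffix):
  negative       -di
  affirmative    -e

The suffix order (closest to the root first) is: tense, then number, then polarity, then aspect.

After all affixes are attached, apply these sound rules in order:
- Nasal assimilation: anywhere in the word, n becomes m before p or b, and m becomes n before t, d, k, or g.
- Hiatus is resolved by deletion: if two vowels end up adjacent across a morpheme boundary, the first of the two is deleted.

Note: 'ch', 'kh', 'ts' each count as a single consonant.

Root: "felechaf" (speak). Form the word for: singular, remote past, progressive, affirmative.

felechaftsudeg

Attach tense remote past -tsu → felechaftsu.
Attach number singular -du → felechaftsudu.
Attach polarity affirmative -e → felechaftsudue.
Attach aspect progressive -g → felechaftsudueg.
Nasal assimilation: no change.
Apply vowel deletion: felechaftsudueg → felechaftsudeg.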